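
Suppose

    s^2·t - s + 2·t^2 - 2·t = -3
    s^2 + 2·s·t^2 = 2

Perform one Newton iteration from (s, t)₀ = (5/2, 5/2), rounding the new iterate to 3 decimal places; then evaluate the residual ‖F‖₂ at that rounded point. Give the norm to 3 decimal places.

11.710

At (5/2, 5/2): F = (23.625, 35.500).
Jacobian J = [[2·s·t - 1, s^2 + 4·t - 2], [2·s + 2·t^2, 4·s·t]].
At the point, J = [[11.500, 14.250], [17.500, 25.000]] (det J = 38.125).
Solving J·Δ = −F gives Δ = (-2.223, 0.136).
Then the next iterate is (s, t)₁ = (0.277, 2.636).
Re-evaluating at (0.277, 2.636): F = (11.55025, 1.92620), so ‖F‖₂ = 11.710.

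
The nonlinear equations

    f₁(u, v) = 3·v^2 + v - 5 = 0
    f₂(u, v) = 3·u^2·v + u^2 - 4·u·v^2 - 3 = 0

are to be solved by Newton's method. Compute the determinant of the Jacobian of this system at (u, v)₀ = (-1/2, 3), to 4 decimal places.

874.0000

J = [[0, 6·v + 1], [6·u·v + 2·u - 4·v^2, 3·u^2 - 8·u·v]].
At the point, J = [[0.0000, 19.0000], [-46.0000, 12.7500]].
det J = 874.0000.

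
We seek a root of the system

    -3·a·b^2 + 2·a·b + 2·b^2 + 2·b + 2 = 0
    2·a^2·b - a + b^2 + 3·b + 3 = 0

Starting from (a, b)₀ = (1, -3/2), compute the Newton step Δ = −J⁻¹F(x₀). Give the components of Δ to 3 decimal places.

(-0.347, 0.409)

At (1, -3/2): F = (-6.250, -3.250).
Jacobian J = [[-3·b^2 + 2·b, -6·a·b + 2·a + 4·b + 2], [4·a·b - 1, 2·a^2 + 2·b + 3]].
At the point, J = [[-9.750, 7.000], [-7.000, 2.000]] (det J = 29.500).
Solving J·Δ = −F gives Δ = (-0.347, 0.409).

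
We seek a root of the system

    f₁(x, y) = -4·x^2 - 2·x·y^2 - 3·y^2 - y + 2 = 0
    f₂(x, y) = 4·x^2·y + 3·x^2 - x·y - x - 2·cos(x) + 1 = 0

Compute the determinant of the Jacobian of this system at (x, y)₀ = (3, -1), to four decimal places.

-760.7981

J = [[-8·x - 2·y^2, -4·x·y - 6·y - 1], [8·x·y + 6·x - y + 2·sin(x) - 1, 4·x^2 - x]].
At the point, J = [[-26.0000, 17.0000], [-5.717760, 33.0000]].
det J = -760.7981.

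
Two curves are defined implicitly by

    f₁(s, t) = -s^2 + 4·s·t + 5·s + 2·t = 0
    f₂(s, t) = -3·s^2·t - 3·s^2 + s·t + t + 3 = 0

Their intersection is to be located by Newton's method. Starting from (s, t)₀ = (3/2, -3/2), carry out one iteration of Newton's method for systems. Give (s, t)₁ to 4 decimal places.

(2.5982, -0.1071)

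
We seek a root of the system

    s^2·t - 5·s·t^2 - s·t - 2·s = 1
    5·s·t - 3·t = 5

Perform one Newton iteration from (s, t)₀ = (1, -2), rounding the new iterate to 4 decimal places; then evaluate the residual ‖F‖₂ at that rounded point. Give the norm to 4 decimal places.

At (1, -2): F = (-23.0000, -9.0000).
Jacobian J = [[2·s·t - 5·t^2 - t - 2, s^2 - 10·s·t - s], [5·t, 5·s - 3]].
At the point, J = [[-24.0000, 20.0000], [-10.0000, 2.0000]] (det J = 152.0000).
Solving J·Δ = −F gives Δ = (-0.8816, 0.0921).
Then the next iterate is (s, t)₁ = (0.1184, -1.9079).
Re-evaluating at (0.1184, -1.9079): F = (-3.192579, -0.405777), so ‖F‖₂ = 3.2183.

3.2183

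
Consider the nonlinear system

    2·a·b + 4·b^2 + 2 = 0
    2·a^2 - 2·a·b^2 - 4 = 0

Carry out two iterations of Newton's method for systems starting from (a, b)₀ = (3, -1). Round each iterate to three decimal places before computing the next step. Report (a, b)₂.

(5.897, -3.345)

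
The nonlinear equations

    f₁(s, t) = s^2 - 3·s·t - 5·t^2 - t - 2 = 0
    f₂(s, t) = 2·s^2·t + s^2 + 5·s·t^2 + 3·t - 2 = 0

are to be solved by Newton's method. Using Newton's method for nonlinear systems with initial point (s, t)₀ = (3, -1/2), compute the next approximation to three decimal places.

At (3, -1/2): F = (10.750, 0.250).
Jacobian J = [[2·s - 3·t, -3·s - 10·t - 1], [4·s·t + 2·s + 5·t^2, 2·s^2 + 10·s·t + 3]].
At the point, J = [[7.500, -5.000], [1.250, 6.000]] (det J = 51.250).
Solving J·Δ = −F gives Δ = (-1.283, 0.226).
Then the next iterate is (s, t)₁ = (1.717, -0.274).

(1.717, -0.274)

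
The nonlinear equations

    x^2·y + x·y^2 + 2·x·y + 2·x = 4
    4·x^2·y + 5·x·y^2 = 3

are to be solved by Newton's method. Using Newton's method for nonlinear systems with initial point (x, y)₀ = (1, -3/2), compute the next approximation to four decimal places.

(-1.4286, -1.1299)

At (1, -3/2): F = (-4.2500, 2.2500).
Jacobian J = [[2·x·y + y^2 + 2·y + 2, x^2 + 2·x·y + 2·x], [8·x·y + 5·y^2, 4·x^2 + 10·x·y]].
At the point, J = [[-1.7500, 0.0000], [-0.7500, -11.0000]] (det J = 19.2500).
Solving J·Δ = −F gives Δ = (-2.4286, 0.3701).
Then the next iterate is (x, y)₁ = (-1.4286, -1.1299).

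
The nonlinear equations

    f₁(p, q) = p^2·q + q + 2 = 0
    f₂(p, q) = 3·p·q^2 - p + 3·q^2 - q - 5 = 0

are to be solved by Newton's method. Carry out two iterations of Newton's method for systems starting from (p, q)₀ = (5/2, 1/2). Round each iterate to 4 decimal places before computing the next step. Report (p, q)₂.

At (5/2, 1/2): F = (5.6250, -5.3750).
Jacobian J = [[2·p·q, p^2 + 1], [3·q^2 - 1, 6·p·q + 6·q - 1]].
At the point, J = [[2.5000, 7.2500], [-0.2500, 9.5000]] (det J = 25.5625).
Solving J·Δ = −F gives Δ = (-3.6149, 0.4707).
Then the next iterate is (p, q)₁ = (-1.1149, 0.9707).
Round to (-1.1149, 0.9707) and repeat: F = (4.177282, -5.180597), J = [[-2.164467, 2.243002], [1.826775, -1.669201]].
Δ = (9.5915, 7.3933), so (p, q)₂ = (8.4766, 8.3640).

(8.4766, 8.3640)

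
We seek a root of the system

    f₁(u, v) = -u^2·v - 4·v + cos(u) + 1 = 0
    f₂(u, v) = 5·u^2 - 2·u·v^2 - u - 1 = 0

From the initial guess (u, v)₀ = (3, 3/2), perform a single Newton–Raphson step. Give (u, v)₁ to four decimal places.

At (3, 3/2): F = (-19.489992, 27.5000).
Jacobian J = [[-2·u·v - sin(u), -u^2 - 4], [10·u - 2·v^2 - 1, -4·u·v]].
At the point, J = [[-9.141120, -13.0000], [24.5000, -18.0000]] (det J = 483.040160).
Solving J·Δ = −F gives Δ = (-1.4664, -0.4681).
Then the next iterate is (u, v)₁ = (1.5336, 1.0319).

(1.5336, 1.0319)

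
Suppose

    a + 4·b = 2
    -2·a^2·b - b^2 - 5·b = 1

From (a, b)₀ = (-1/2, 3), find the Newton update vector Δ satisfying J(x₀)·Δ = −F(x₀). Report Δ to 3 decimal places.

At (-1/2, 3): F = (9.500, -26.500).
Jacobian J = [[1, 4], [-4·a·b, -2·a^2 - 2·b - 5]].
At the point, J = [[1.000, 4.000], [6.000, -11.500]] (det J = -35.500).
Solving J·Δ = −F gives Δ = (-0.092, -2.352).

(-0.092, -2.352)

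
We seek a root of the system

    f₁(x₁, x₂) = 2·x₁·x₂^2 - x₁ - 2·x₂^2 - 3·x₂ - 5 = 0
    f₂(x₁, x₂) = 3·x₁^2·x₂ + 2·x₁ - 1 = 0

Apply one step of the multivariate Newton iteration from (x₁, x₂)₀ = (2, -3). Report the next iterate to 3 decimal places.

(1.167, -2.611)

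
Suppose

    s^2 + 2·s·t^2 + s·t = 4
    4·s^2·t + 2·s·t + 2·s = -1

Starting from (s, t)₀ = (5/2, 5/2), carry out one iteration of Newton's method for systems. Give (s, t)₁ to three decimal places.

(1.430, 1.833)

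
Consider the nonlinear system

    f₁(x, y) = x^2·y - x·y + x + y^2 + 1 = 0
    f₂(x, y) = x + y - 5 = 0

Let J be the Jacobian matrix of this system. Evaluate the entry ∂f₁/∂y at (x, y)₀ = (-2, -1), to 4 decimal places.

4.0000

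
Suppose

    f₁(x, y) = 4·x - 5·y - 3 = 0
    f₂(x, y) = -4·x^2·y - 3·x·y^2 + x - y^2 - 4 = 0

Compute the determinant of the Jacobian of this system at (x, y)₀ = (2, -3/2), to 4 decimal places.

111.2500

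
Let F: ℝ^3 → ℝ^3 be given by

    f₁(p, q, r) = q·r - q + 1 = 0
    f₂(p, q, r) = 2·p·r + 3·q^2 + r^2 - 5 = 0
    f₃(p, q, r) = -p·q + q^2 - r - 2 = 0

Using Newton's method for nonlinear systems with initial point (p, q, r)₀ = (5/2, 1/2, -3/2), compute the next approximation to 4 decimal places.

At (5/2, 1/2, -3/2): F = (-0.2500, -9.5000, -1.5000).
Jacobian J = [[0, r - 1, q], [2·r, 6·q, 2·p + 2·r], [-q, -p + 2·q, -1]].
At the point, J = [[0.0000, -2.5000, 0.5000], [-3.0000, 3.0000, 2.0000], [-0.5000, -1.5000, -1.0000]] (det J = 13.0000).
Solving J·Δ = −F gives Δ = (-3.1250, -0.0673, 0.1635).
Then the next iterate is (p, q, r)₁ = (-0.6250, 0.4327, -1.3365).

(-0.6250, 0.4327, -1.3365)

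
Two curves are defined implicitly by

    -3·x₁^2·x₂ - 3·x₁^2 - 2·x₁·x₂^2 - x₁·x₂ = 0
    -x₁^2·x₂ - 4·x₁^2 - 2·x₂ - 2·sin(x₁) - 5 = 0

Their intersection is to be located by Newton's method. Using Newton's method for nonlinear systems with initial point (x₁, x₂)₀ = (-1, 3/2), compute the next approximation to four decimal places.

At (-1, 3/2): F = (-1.5000, -11.817058).
Jacobian J = [[-6·x₁·x₂ - 6·x₁ - 2·x₂^2 - x₂, -3·x₁^2 - 4·x₁·x₂ - x₁], [-2·x₁·x₂ - 8·x₁ - 2·cos(x₁), -x₁^2 - 2]].
At the point, J = [[9.0000, 4.0000], [9.919395, -3.0000]] (det J = -66.677582).
Solving J·Δ = −F gives Δ = (0.7764, -1.3719).
Then the next iterate is (x₁, x₂)₁ = (-0.2236, 0.1281).

(-0.2236, 0.1281)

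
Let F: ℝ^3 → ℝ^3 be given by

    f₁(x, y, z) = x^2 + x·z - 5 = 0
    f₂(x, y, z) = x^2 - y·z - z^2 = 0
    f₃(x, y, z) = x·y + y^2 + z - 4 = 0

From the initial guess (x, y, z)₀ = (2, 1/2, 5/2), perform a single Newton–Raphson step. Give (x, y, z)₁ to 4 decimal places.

(1.7128, 0.9867, 1.4335)

At (2, 1/2, 5/2): F = (4.0000, -3.5000, -0.2500).
Jacobian J = [[2·x + z, 0, x], [2·x, -z, -y - 2·z], [y, x + 2·y, 1]].
At the point, J = [[6.5000, 0.0000, 2.0000], [4.0000, -2.5000, -5.5000], [0.5000, 3.0000, 1.0000]] (det J = 117.5000).
Solving J·Δ = −F gives Δ = (-0.2872, 0.4867, -1.0665).
Then the next iterate is (x, y, z)₁ = (1.7128, 0.9867, 1.4335).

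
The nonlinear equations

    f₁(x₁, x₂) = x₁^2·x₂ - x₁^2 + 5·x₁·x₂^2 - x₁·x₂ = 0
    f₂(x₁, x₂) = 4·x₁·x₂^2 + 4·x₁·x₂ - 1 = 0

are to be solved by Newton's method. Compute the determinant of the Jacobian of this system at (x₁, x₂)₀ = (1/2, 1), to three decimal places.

-14.000

J = [[2·x₁·x₂ - 2·x₁ + 5·x₂^2 - x₂, x₁^2 + 10·x₁·x₂ - x₁], [4·x₂^2 + 4·x₂, 8·x₁·x₂ + 4·x₁]].
At the point, J = [[4.000, 4.750], [8.000, 6.000]].
det J = -14.000.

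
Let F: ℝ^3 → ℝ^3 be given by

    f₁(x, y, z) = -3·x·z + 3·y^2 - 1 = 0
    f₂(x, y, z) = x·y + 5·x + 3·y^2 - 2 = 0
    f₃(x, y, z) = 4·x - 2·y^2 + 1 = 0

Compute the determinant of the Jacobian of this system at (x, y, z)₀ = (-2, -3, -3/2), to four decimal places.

624.0000

J = [[-3·z, 6·y, -3·x], [y + 5, x + 6·y, 0], [4, -4·y, 0]].
At the point, J = [[4.5000, -18.0000, 6.0000], [2.0000, -20.0000, 0.0000], [4.0000, 12.0000, 0.0000]].
det J = 624.0000.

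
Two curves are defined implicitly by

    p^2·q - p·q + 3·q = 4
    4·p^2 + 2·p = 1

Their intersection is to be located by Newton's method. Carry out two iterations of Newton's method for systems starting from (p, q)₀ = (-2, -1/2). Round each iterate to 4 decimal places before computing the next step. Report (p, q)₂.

(-0.8942, 0.7468)

At (-2, -1/2): F = (-8.5000, 11.0000).
Jacobian J = [[2·p·q - q, p^2 - p + 3], [8·p + 2, 0]].
At the point, J = [[2.5000, 9.0000], [-14.0000, 0.0000]] (det J = 126.0000).
Solving J·Δ = −F gives Δ = (0.7857, 0.7262).
Then the next iterate is (p, q)₁ = (-1.2143, 0.2262).
Round to (-1.2143, 0.2262) and repeat: F = (-2.713188, 2.469498), J = [[-0.775549, 5.688824], [-7.7144, 0.0000]].
Δ = (0.3201, 0.5206), so (p, q)₂ = (-0.8942, 0.7468).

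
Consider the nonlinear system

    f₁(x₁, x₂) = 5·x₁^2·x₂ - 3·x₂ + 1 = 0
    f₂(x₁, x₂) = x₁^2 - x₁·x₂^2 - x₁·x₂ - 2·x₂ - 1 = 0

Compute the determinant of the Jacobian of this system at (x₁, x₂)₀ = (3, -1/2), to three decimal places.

J = [[10·x₁·x₂, 5·x₁^2 - 3], [2·x₁ - x₂^2 - x₂, -2·x₁·x₂ - x₁ - 2]].
At the point, J = [[-15.000, 42.000], [6.250, -2.000]].
det J = -232.500.

-232.500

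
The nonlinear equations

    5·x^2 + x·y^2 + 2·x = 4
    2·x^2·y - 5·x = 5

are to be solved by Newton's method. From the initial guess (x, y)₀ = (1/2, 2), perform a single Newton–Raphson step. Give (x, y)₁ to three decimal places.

At (1/2, 2): F = (0.250, -6.500).
Jacobian J = [[10·x + y^2 + 2, 2·x·y], [4·x·y - 5, 2·x^2]].
At the point, J = [[11.000, 2.000], [-1.000, 0.500]] (det J = 7.500).
Solving J·Δ = −F gives Δ = (-1.750, 9.500).
Then the next iterate is (x, y)₁ = (-1.250, 11.500).

(-1.250, 11.500)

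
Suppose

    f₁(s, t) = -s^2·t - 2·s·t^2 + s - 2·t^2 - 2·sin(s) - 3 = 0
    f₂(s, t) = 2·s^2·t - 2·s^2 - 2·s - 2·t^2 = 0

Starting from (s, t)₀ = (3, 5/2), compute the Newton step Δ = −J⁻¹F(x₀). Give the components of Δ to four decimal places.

(0.2820, -1.6265)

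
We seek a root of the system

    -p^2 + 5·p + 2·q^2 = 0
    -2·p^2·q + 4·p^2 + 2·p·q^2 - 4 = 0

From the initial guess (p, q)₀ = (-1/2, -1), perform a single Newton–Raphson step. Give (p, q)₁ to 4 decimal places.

(-2.6607, -4.4286)

At (-1/2, -1): F = (-0.7500, -3.5000).
Jacobian J = [[-2·p + 5, 4·q], [-4·p·q + 8·p + 2·q^2, -2·p^2 + 4·p·q]].
At the point, J = [[6.0000, -4.0000], [-4.0000, 1.5000]] (det J = -7.0000).
Solving J·Δ = −F gives Δ = (-2.1607, -3.4286).
Then the next iterate is (p, q)₁ = (-2.6607, -4.4286).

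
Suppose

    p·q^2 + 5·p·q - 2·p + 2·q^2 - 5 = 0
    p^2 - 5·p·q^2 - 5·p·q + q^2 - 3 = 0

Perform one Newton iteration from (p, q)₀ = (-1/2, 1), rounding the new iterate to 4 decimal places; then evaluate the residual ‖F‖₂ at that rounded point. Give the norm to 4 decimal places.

19.8350

At (-1/2, 1): F = (-5.0000, 3.2500).
Jacobian J = [[q^2 + 5·q - 2, 2·p·q + 5·p + 4·q], [2·p - 5·q^2 - 5·q, -10·p·q - 5·p + 2·q]].
At the point, J = [[4.0000, 0.5000], [-11.0000, 9.5000]] (det J = 43.5000).
Solving J·Δ = −F gives Δ = (1.1293, 0.9655).
Then the next iterate is (p, q)₁ = (0.6293, 1.9655).
Re-evaluating at (0.6293, 1.9655): F = (10.083332, -17.080765), so ‖F‖₂ = 19.8350.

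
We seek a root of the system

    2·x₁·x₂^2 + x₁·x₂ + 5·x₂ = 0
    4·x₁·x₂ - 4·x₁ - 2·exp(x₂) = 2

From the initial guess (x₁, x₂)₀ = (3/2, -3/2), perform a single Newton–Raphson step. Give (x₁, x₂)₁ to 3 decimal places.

At (3/2, -3/2): F = (-3.000, -17.44626).
Jacobian J = [[2·x₂^2 + x₂, 4·x₁·x₂ + x₁ + 5], [4·x₂ - 4, 4·x₁ - 2·exp(x₂)]].
At the point, J = [[3.000, -2.500], [-10.000, 5.55374]] (det J = -8.33878).
Solving J·Δ = −F gives Δ = (-7.228, -9.874).
Then the next iterate is (x₁, x₂)₁ = (-5.728, -11.374).

(-5.728, -11.374)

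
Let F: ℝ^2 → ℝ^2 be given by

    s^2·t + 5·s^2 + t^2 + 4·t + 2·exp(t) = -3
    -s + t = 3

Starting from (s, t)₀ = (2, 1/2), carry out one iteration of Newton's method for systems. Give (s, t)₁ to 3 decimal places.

(-0.504, 2.496)

At (2, 1/2): F = (30.54744, -4.500).
Jacobian J = [[2·s·t + 10·s, s^2 + 2·t + 2·exp(t) + 4], [-1, 1]].
At the point, J = [[22.000, 12.29744], [-1.000, 1.000]] (det J = 34.29744).
Solving J·Δ = −F gives Δ = (-2.504, 1.996).
Then the next iterate is (s, t)₁ = (-0.504, 2.496).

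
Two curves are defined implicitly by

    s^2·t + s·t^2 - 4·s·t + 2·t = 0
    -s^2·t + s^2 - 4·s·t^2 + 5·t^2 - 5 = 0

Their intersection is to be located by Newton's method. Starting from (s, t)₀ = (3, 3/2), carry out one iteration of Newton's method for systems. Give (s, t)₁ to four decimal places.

At (3, 3/2): F = (5.2500, -25.2500).
Jacobian J = [[2·s·t + t^2 - 4·t, s^2 + 2·s·t - 4·s + 2], [-2·s·t + 2·s - 4·t^2, -s^2 - 8·s·t + 10·t]].
At the point, J = [[5.2500, 8.0000], [-12.0000, -30.0000]] (det J = -61.5000).
Solving J·Δ = −F gives Δ = (0.7236, -1.1311).
Then the next iterate is (s, t)₁ = (3.7236, 0.3689).

(3.7236, 0.3689)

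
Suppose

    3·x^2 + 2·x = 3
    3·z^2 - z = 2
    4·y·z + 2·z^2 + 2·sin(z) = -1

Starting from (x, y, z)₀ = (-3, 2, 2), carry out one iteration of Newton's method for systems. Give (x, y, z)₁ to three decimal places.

At (-3, 2, 2): F = (18.000, 8.000, 26.81859).
Jacobian J = [[6·x + 2, 0, 0], [0, 0, 6·z - 1], [0, 4·z, 4·y + 4·z + 2·cos(z)]].
At the point, J = [[-16.000, 0.000, 0.000], [0.000, 0.000, 11.000], [0.000, 8.000, 15.16771]] (det J = 1408.000).
Solving J·Δ = −F gives Δ = (1.125, -1.973, -0.727).
Then the next iterate is (x, y, z)₁ = (-1.875, 0.027, 1.273).

(-1.875, 0.027, 1.273)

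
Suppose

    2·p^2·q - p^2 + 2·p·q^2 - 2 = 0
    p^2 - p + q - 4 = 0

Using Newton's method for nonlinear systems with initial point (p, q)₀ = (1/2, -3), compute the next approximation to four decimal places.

At (1/2, -3): F = (5.2500, -7.2500).
Jacobian J = [[4·p·q - 2·p + 2·q^2, 2·p^2 + 4·p·q], [2·p - 1, 1]].
At the point, J = [[11.0000, -5.5000], [0.0000, 1.0000]] (det J = 11.0000).
Solving J·Δ = −F gives Δ = (3.1477, 7.2500).
Then the next iterate is (p, q)₁ = (3.6477, 4.2500).

(3.6477, 4.2500)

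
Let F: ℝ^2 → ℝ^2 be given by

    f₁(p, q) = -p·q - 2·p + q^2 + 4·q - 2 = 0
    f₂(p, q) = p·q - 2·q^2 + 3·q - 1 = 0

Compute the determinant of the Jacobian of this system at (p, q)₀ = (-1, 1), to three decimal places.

J = [[-q - 2, -p + 2·q + 4], [q, p - 4·q + 3]].
At the point, J = [[-3.000, 7.000], [1.000, -2.000]].
det J = -1.000.

-1.000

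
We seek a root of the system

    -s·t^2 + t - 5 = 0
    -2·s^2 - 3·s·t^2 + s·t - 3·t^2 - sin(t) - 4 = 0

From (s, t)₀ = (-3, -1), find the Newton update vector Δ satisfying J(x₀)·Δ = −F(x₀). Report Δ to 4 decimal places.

(0.2552, -0.6510)

At (-3, -1): F = (-3.0000, -12.158529).
Jacobian J = [[-t^2, -2·s·t + 1], [-4·s - 3·t^2 + t, -6·s·t + s - 6·t - cos(t)]].
At the point, J = [[-1.0000, -5.0000], [8.0000, -15.540302]] (det J = 55.540302).
Solving J·Δ = −F gives Δ = (0.2552, -0.6510).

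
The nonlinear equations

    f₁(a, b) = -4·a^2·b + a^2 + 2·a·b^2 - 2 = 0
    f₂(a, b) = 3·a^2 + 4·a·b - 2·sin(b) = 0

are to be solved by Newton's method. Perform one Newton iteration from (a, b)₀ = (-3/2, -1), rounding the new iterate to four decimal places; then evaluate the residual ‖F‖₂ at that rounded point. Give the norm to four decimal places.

At (-3/2, -1): F = (6.2500, 14.432942).
Jacobian J = [[-8·a·b + 2·a + 2·b^2, -4·a^2 + 4·a·b], [6·a + 4·b, 4·a - 2·cos(b)]].
At the point, J = [[-13.0000, -3.0000], [-13.0000, -7.080605]] (det J = 53.047860).
Solving J·Δ = −F gives Δ = (0.0180, 2.0053).
Then the next iterate is (a, b)₁ = (-1.4820, 1.0053).
Re-evaluating at (-1.4820, 1.0053): F = (-11.631036, -1.059092), so ‖F‖₂ = 11.6792.

11.6792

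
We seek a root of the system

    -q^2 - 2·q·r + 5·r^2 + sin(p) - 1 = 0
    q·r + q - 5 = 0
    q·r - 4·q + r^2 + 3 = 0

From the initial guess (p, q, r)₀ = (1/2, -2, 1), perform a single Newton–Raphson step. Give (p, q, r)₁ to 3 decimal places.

(6.411, 1.333, -0.167)

At (1/2, -2, 1): F = (4.47943, -9.000, 10.000).
Jacobian J = [[cos(p), -2·q - 2·r, -2·q + 10·r], [0, r + 1, q], [0, r - 4, q + 2·r]].
At the point, J = [[0.87758, 2.000, 14.000], [0.000, 2.000, -2.000], [0.000, -3.000, 0.000]] (det J = -5.26550).
Solving J·Δ = −F gives Δ = (5.911, 3.333, -1.167).
Then the next iterate is (p, q, r)₁ = (6.411, 1.333, -0.167).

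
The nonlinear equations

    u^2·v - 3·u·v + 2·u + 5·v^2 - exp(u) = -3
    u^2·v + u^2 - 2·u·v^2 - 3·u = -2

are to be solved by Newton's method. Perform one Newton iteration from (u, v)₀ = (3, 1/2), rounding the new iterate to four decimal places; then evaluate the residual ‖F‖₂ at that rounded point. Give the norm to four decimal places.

2.6418

At (3, 1/2): F = (-9.835537, 5.0000).
Jacobian J = [[2·u·v - 3·v - exp(u) + 2, u^2 - 3·u + 10·v], [2·u·v + 2·u - 2·v^2 - 3, u^2 - 4·u·v]].
At the point, J = [[-16.585537, 5.0000], [5.5000, 3.0000]] (det J = -77.256611).
Solving J·Δ = −F gives Δ = (-0.7055, -0.3732).
Then the next iterate is (u, v)₁ = (2.2945, 0.1268).
Re-evaluating at (2.2945, 0.1268): F = (-2.455344, 0.975015), so ‖F‖₂ = 2.6418.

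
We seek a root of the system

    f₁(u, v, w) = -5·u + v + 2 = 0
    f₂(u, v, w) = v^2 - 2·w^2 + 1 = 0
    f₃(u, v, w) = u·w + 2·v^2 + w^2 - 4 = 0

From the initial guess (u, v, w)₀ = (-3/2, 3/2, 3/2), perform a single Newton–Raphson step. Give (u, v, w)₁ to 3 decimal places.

(0.601, 1.005, 1.044)

At (-3/2, 3/2, 3/2): F = (11.000, -1.250, 0.500).
Jacobian J = [[-5, 1, 0], [0, 2·v, -4·w], [w, 4·v, u + 2·w]].
At the point, J = [[-5.000, 1.000, 0.000], [0.000, 3.000, -6.000], [1.500, 6.000, 1.500]] (det J = -211.500).
Solving J·Δ = −F gives Δ = (2.101, -0.495, -0.456).
Then the next iterate is (u, v, w)₁ = (0.601, 1.005, 1.044).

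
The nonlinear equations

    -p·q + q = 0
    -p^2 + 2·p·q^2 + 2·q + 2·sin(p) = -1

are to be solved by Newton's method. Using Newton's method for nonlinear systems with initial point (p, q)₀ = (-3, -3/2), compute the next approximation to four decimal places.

At (-3, -3/2): F = (-6.0000, -24.782240).
Jacobian J = [[-q, -p + 1], [-2·p + 2·q^2 + 2·cos(p), 4·p·q + 2]].
At the point, J = [[1.5000, 4.0000], [8.520015, 20.0000]] (det J = -4.080060).
Solving J·Δ = −F gives Δ = (-5.1154, 3.4183).
Then the next iterate is (p, q)₁ = (-8.1154, 1.9183).

(-8.1154, 1.9183)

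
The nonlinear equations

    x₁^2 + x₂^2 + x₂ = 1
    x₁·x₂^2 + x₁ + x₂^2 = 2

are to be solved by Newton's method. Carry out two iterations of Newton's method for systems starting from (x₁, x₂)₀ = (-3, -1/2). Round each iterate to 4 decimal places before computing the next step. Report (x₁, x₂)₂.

At (-3, -1/2): F = (7.7500, -5.5000).
Jacobian J = [[2·x₁, 2·x₂ + 1], [x₂^2 + 1, 2·x₁·x₂ + 2·x₂]].
At the point, J = [[-6.0000, 0.0000], [1.2500, 2.0000]] (det J = -12.0000).
Solving J·Δ = −F gives Δ = (1.2917, 1.9427).
Then the next iterate is (x₁, x₂)₁ = (-1.7083, 1.4427).
Round to (-1.7083, 1.4427) and repeat: F = (5.442372, -5.182544), J = [[-3.4166, 3.8854], [3.081383, -2.043729]].
Δ = (1.8064, 0.1877), so (x₁, x₂)₂ = (0.0981, 1.6304).

(0.0981, 1.6304)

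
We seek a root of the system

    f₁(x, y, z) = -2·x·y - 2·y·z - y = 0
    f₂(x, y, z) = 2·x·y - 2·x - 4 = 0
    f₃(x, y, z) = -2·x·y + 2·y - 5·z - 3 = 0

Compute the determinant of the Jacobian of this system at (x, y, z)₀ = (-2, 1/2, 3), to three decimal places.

5.000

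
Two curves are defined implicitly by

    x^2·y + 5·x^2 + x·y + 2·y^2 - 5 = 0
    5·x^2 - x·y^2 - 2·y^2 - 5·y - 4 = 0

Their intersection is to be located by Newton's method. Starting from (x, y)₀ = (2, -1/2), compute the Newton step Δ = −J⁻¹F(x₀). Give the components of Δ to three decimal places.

(-0.855, 0.615)

At (2, -1/2): F = (12.500, 17.500).
Jacobian J = [[2·x·y + 10·x + y, x^2 + x + 4·y], [10·x - y^2, -2·x·y - 4·y - 5]].
At the point, J = [[17.500, 4.000], [19.750, -1.000]] (det J = -96.500).
Solving J·Δ = −F gives Δ = (-0.855, 0.615).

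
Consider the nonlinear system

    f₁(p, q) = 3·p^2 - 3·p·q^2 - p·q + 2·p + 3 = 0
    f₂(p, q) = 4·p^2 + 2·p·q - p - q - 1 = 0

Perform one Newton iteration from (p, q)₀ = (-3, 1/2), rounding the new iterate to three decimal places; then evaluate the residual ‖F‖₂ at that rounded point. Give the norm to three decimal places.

11.429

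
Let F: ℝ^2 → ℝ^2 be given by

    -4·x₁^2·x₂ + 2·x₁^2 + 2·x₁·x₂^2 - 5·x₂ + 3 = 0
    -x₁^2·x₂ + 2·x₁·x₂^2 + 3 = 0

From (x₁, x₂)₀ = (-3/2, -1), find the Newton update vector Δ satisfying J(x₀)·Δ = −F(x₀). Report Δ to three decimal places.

At (-3/2, -1): F = (18.500, 2.250).
Jacobian J = [[-8·x₁·x₂ + 4·x₁ + 2·x₂^2, -4·x₁^2 + 4·x₁·x₂ - 5], [-2·x₁·x₂ + 2·x₂^2, -x₁^2 + 4·x₁·x₂]].
At the point, J = [[-16.000, -8.000], [-1.000, 3.750]] (det J = -68.000).
Solving J·Δ = −F gives Δ = (1.285, -0.257).

(1.285, -0.257)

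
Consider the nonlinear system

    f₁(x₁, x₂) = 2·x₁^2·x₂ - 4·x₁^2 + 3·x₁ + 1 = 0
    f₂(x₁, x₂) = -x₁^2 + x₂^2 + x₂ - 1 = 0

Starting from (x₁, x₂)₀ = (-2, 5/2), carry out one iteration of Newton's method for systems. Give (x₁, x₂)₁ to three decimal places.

At (-2, 5/2): F = (-1.000, 3.750).
Jacobian J = [[4·x₁·x₂ - 8·x₁ + 3, 2·x₁^2], [-2·x₁, 2·x₂ + 1]].
At the point, J = [[-1.000, 8.000], [4.000, 6.000]] (det J = -38.000).
Solving J·Δ = −F gives Δ = (-0.947, 0.007).
Then the next iterate is (x₁, x₂)₁ = (-2.947, 2.507).

(-2.947, 2.507)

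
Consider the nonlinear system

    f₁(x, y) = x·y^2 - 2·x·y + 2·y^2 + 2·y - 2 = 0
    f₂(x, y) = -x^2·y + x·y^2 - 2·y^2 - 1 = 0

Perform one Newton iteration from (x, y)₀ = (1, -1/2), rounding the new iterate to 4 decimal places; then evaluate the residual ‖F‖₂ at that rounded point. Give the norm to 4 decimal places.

At (1, -1/2): F = (-1.2500, -0.7500).
Jacobian J = [[y^2 - 2·y, 2·x·y - 2·x + 4·y + 2], [-2·x·y + y^2, -x^2 + 2·x·y - 4·y]].
At the point, J = [[1.2500, -3.0000], [1.2500, 0.0000]] (det J = 3.7500).
Solving J·Δ = −F gives Δ = (0.6000, -0.1667).
Then the next iterate is (x, y)₁ = (1.6000, -0.6667).
Re-evaluating at (1.6000, -0.6667): F = (0.400200, 0.528956), so ‖F‖₂ = 0.6633.

0.6633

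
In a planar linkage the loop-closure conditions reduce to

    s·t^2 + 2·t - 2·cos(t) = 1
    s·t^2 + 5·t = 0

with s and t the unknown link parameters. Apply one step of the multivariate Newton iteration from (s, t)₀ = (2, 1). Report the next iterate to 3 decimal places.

(29.718, -2.858)

At (2, 1): F = (1.91940, 7.000).
Jacobian J = [[t^2, 2·s·t + 2·sin(t) + 2], [t^2, 2·s·t + 5]].
At the point, J = [[1.000, 7.68294], [1.000, 9.000]] (det J = 1.31706).
Solving J·Δ = −F gives Δ = (27.718, -3.858).
Then the next iterate is (s, t)₁ = (29.718, -2.858).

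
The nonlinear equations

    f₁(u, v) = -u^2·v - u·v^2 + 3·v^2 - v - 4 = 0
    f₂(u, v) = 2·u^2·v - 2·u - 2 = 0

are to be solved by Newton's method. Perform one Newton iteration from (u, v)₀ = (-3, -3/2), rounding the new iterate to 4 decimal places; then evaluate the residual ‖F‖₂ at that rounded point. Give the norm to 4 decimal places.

At (-3, -3/2): F = (24.5000, -23.0000).
Jacobian J = [[-2·u·v - v^2, -u^2 - 2·u·v + 6·v - 1], [4·u·v - 2, 2·u^2]].
At the point, J = [[-11.2500, -28.0000], [16.0000, 18.0000]] (det J = 245.5000).
Solving J·Δ = −F gives Δ = (0.8269, 0.5428).
Then the next iterate is (u, v)₁ = (-2.1731, -0.9572).
Re-evaluating at (-2.1731, -0.9572): F = (6.217205, -6.694293), so ‖F‖₂ = 9.1360.

9.1360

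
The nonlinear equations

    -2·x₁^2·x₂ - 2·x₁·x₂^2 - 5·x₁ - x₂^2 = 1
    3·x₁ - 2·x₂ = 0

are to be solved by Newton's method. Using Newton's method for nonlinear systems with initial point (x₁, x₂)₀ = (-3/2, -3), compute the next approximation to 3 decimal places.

At (-3/2, -3): F = (38.000, 1.500).
Jacobian J = [[-4·x₁·x₂ - 2·x₂^2 - 5, -2·x₁^2 - 4·x₁·x₂ - 2·x₂], [3, -2]].
At the point, J = [[-41.000, -16.500], [3.000, -2.000]] (det J = 131.500).
Solving J·Δ = −F gives Δ = (0.390, 1.335).
Then the next iterate is (x₁, x₂)₁ = (-1.110, -1.665).

(-1.110, -1.665)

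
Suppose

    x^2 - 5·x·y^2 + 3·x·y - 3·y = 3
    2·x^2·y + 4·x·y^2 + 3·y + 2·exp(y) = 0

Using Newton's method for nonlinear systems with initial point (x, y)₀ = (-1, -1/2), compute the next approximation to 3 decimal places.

At (-1, -1/2): F = (2.250, -2.28694).
Jacobian J = [[2·x - 5·y^2 + 3·y, -10·x·y + 3·x - 3], [4·x·y + 4·y^2, 2·x^2 + 8·x·y + 2·exp(y) + 3]].
At the point, J = [[-4.750, -11.000], [3.000, 10.21306]] (det J = -15.51204).
Solving J·Δ = −F gives Δ = (-0.140, 0.265).
Then the next iterate is (x, y)₁ = (-1.140, -0.235).

(-1.140, -0.235)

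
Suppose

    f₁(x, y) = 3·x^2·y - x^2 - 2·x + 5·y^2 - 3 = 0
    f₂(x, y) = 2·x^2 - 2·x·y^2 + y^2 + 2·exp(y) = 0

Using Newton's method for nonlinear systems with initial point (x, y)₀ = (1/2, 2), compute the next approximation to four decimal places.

(0.8678, 1.1155)

At (1/2, 2): F = (17.2500, 15.278112).
Jacobian J = [[6·x·y - 2·x - 2, 3·x^2 + 10·y], [4·x - 2·y^2, -4·x·y + 2·y + 2·exp(y)]].
At the point, J = [[3.0000, 20.7500], [-6.0000, 14.778112]] (det J = 168.834337).
Solving J·Δ = −F gives Δ = (0.3678, -0.8845).
Then the next iterate is (x, y)₁ = (0.8678, 1.1155).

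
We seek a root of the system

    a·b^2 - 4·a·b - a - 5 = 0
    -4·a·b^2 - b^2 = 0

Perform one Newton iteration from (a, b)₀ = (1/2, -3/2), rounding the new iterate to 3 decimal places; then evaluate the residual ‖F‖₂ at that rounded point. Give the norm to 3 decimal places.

8.428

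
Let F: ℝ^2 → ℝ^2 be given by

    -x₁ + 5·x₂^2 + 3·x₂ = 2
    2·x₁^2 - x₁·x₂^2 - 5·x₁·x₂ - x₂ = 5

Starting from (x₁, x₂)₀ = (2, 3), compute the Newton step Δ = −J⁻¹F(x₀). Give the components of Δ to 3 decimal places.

At (2, 3): F = (50.000, -48.000).
Jacobian J = [[-1, 10·x₂ + 3], [4·x₁ - x₂^2 - 5·x₂, -2·x₁·x₂ - 5·x₁ - 1]].
At the point, J = [[-1.000, 33.000], [-16.000, -23.000]] (det J = 551.000).
Solving J·Δ = −F gives Δ = (-0.788, -1.539).

(-0.788, -1.539)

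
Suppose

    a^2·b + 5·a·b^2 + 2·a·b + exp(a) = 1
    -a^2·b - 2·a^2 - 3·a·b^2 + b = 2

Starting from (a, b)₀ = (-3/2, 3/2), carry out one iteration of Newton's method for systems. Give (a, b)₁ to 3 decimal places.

(-0.596, 1.080)

At (-3/2, 3/2): F = (-18.77687, 1.750).
Jacobian J = [[2·a·b + 5·b^2 + 2·b + exp(a), a^2 + 10·a·b + 2·a], [-2·a·b - 4·a - 3·b^2, -a^2 - 6·a·b + 1]].
At the point, J = [[9.97313, -23.250], [3.750, 12.250]] (det J = 209.35834).
Solving J·Δ = −F gives Δ = (0.904, -0.420).
Then the next iterate is (a, b)₁ = (-0.596, 1.080).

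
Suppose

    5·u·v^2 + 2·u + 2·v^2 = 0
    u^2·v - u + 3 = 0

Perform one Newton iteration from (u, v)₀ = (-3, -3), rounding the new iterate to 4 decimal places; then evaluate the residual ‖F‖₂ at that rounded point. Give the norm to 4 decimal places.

At (-3, -3): F = (-123.0000, -21.0000).
Jacobian J = [[5·v^2 + 2, 10·u·v + 4·v], [2·u·v - 1, u^2]].
At the point, J = [[47.0000, 78.0000], [17.0000, 9.0000]] (det J = -903.0000).
Solving J·Δ = −F gives Δ = (0.5880, 1.2226).
Then the next iterate is (u, v)₁ = (-2.4120, -1.7774).
Re-evaluating at (-2.4120, -1.7774): F = (-36.605057, -4.928458), so ‖F‖₂ = 36.9353.

36.9353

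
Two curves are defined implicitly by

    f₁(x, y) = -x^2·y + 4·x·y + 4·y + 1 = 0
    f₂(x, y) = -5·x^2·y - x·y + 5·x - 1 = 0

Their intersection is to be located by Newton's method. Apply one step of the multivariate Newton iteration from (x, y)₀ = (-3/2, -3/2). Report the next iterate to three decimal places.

(-0.165, -3.062)

At (-3/2, -3/2): F = (7.375, 6.125).
Jacobian J = [[-2·x·y + 4·y, -x^2 + 4·x + 4], [-10·x·y - y + 5, -5·x^2 - x]].
At the point, J = [[-10.500, -4.250], [-16.000, -9.750]] (det J = 34.375).
Solving J·Δ = −F gives Δ = (1.335, -1.562).
Then the next iterate is (x, y)₁ = (-0.165, -3.062).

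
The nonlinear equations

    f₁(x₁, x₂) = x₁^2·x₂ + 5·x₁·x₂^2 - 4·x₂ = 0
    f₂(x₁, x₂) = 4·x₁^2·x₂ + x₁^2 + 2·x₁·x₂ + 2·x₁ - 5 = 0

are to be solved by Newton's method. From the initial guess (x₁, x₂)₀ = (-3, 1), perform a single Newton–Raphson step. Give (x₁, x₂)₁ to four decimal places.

At (-3, 1): F = (-10.0000, 28.0000).
Jacobian J = [[2·x₁·x₂ + 5·x₂^2, x₁^2 + 10·x₁·x₂ - 4], [8·x₁·x₂ + 2·x₁ + 2·x₂ + 2, 4·x₁^2 + 2·x₁]].
At the point, J = [[-1.0000, -25.0000], [-26.0000, 30.0000]] (det J = -680.0000).
Solving J·Δ = −F gives Δ = (0.5882, -0.4235).
Then the next iterate is (x₁, x₂)₁ = (-2.4118, 0.5765).

(-2.4118, 0.5765)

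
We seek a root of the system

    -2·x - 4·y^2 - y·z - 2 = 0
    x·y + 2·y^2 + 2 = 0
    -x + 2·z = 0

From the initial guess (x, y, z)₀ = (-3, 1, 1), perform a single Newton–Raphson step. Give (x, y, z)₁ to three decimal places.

(-4.615, 1.615, -2.308)

At (-3, 1, 1): F = (-1.000, 1.000, 5.000).
Jacobian J = [[-2, -8·y - z, -y], [y, x + 4·y, 0], [-1, 0, 2]].
At the point, J = [[-2.000, -9.000, -1.000], [1.000, 1.000, 0.000], [-1.000, 0.000, 2.000]] (det J = 13.000).
Solving J·Δ = −F gives Δ = (-1.615, 0.615, -3.308).
Then the next iterate is (x, y, z)₁ = (-4.615, 1.615, -2.308).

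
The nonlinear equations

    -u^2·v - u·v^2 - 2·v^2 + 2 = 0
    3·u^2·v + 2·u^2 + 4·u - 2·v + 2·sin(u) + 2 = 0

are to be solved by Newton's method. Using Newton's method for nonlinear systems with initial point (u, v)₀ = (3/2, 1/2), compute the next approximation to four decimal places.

(0.2216, 0.8891)

At (3/2, 1/2): F = (0.0000, 16.869990).
Jacobian J = [[-2·u·v - v^2, -u^2 - 2·u·v - 4·v], [6·u·v + 4·u + 2·cos(u) + 4, 3·u^2 - 2]].
At the point, J = [[-1.7500, -5.7500], [14.641474, 4.7500]] (det J = 75.875978).
Solving J·Δ = −F gives Δ = (-1.2784, 0.3891).
Then the next iterate is (u, v)₁ = (0.2216, 0.8891).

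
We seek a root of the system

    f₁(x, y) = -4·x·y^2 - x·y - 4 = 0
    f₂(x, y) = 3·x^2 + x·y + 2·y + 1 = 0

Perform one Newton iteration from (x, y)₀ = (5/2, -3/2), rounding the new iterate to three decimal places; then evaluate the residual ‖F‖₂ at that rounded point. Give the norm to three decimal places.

8.579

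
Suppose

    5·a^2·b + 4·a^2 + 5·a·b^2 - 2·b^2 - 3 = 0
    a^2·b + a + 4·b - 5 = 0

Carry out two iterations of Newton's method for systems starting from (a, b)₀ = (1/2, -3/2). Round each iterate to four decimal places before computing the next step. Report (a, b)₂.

At (1/2, -3/2): F = (-2.7500, -10.8750).
Jacobian J = [[10·a·b + 8·a + 5·b^2, 5·a^2 + 10·a·b - 4·b], [2·a·b + 1, a^2 + 4]].
At the point, J = [[7.7500, -0.2500], [-0.5000, 4.2500]] (det J = 32.8125).
Solving J·Δ = −F gives Δ = (0.4390, 2.6105).
Then the next iterate is (a, b)₁ = (0.9390, 1.1105).
Round to (0.9390, 1.1105) and repeat: F = (8.746141, 1.360151), J = [[24.105646, 10.3942], [3.085519, 4.881721]].
Δ = (-0.3336, -0.0678), so (a, b)₂ = (0.6054, 1.0427).

(0.6054, 1.0427)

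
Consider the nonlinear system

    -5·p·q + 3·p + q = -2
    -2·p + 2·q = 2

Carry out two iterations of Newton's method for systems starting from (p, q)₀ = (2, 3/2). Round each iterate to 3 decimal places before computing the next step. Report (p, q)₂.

At (2, 3/2): F = (-5.500, -3.000).
Jacobian J = [[-5·q + 3, -5·p + 1], [-2, 2]].
At the point, J = [[-4.500, -9.000], [-2.000, 2.000]] (det J = -27.000).
Solving J·Δ = −F gives Δ = (-1.407, 0.093).
Then the next iterate is (p, q)₁ = (0.593, 1.593).
Round to (0.593, 1.593) and repeat: F = (0.64876, 0.000), J = [[-4.965, -1.965], [-2.000, 2.000]].
Δ = (0.094, 0.094), so (p, q)₂ = (0.687, 1.687).

(0.687, 1.687)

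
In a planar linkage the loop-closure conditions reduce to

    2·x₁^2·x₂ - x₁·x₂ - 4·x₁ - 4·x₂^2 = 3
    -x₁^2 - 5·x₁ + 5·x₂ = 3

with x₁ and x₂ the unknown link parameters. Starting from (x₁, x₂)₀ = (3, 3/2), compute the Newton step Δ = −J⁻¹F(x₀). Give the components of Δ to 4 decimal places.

At (3, 3/2): F = (-1.5000, -19.5000).
Jacobian J = [[4·x₁·x₂ - x₂ - 4, 2·x₁^2 - x₁ - 8·x₂], [-2·x₁ - 5, 5]].
At the point, J = [[12.5000, 3.0000], [-11.0000, 5.0000]] (det J = 95.5000).
Solving J·Δ = −F gives Δ = (-0.5340, 2.7251).

(-0.5340, 2.7251)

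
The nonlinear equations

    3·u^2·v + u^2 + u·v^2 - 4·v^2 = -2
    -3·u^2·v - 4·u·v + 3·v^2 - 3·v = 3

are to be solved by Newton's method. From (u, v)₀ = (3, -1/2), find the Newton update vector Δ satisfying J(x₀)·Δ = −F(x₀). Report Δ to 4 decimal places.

(-2.1777, -0.1157)

At (3, -1/2): F = (-2.7500, 18.7500).
Jacobian J = [[6·u·v + 2·u + v^2, 3·u^2 + 2·u·v - 8·v], [-6·u·v - 4·v, -3·u^2 - 4·u + 6·v - 3]].
At the point, J = [[-2.7500, 28.0000], [11.0000, -45.0000]] (det J = -184.2500).
Solving J·Δ = −F gives Δ = (-2.1777, -0.1157).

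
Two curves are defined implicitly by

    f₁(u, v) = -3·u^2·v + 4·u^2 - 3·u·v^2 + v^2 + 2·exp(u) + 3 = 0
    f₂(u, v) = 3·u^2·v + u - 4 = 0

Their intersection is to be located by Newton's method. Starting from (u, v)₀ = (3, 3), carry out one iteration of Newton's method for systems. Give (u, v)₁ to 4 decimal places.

At (3, 3): F = (-73.828926, 80.0000).
Jacobian J = [[-6·u·v + 8·u - 3·v^2 + 2·exp(u), -3·u^2 - 6·u·v + 2·v], [6·u·v + 1, 3·u^2]].
At the point, J = [[-16.828926, -75.0000], [55.0000, 27.0000]] (det J = 3670.618994).
Solving J·Δ = −F gives Δ = (-1.0915, -0.7395).
Then the next iterate is (u, v)₁ = (1.9085, 2.2605).

(1.9085, 2.2605)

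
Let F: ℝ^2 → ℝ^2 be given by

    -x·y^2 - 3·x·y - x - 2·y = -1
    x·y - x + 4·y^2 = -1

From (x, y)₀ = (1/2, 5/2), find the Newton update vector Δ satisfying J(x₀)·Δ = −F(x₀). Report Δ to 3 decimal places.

(-0.248, -1.287)

At (1/2, 5/2): F = (-11.375, 26.750).
Jacobian J = [[-y^2 - 3·y - 1, -2·x·y - 3·x - 2], [y - 1, x + 8·y]].
At the point, J = [[-14.750, -6.000], [1.500, 20.500]] (det J = -293.375).
Solving J·Δ = −F gives Δ = (-0.248, -1.287).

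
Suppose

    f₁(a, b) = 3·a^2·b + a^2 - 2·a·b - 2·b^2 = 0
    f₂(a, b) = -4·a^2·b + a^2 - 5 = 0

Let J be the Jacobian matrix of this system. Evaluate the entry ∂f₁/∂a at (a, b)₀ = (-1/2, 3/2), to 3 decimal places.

-8.500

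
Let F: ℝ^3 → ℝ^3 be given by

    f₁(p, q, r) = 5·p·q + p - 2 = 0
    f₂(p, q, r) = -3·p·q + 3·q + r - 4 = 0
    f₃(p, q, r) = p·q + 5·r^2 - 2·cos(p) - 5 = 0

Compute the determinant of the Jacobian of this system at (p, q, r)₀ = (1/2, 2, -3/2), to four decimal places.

J = [[5·q + 1, 5·p, 0], [-3·q, -3·p + 3, 1], [q + 2·sin(p), p, 10·r]].
At the point, J = [[11.0000, 2.5000, 0.0000], [-6.0000, 1.5000, 1.0000], [2.958851, 0.5000, -15.0000]].
det J = -470.6029.

-470.6029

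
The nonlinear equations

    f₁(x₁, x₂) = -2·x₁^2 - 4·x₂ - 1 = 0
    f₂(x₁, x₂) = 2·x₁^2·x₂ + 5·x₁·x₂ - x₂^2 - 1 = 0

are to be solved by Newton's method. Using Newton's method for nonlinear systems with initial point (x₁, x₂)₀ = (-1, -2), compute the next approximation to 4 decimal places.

(1.2500, 1.5000)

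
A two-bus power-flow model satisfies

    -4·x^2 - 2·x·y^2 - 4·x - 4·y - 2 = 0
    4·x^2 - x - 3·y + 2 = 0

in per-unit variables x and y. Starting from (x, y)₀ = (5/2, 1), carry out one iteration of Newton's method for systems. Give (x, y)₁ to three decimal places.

At (5/2, 1): F = (-46.000, 21.500).
Jacobian J = [[-8·x - 2·y^2 - 4, -4·x·y - 4], [8·x - 1, -3]].
At the point, J = [[-26.000, -14.000], [19.000, -3.000]] (det J = 344.000).
Solving J·Δ = −F gives Δ = (-1.276, -0.916).
Then the next iterate is (x, y)₁ = (1.224, 0.084).

(1.224, 0.084)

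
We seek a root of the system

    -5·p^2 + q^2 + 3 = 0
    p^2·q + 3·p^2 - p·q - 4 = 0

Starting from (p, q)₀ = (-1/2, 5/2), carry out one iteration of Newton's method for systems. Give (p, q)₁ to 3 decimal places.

At (-1/2, 5/2): F = (8.000, -1.375).
Jacobian J = [[-10·p, 2·q], [2·p·q + 6·p - q, p^2 - p]].
At the point, J = [[5.000, 5.000], [-8.000, 0.750]] (det J = 43.750).
Solving J·Δ = −F gives Δ = (-0.294, -1.306).
Then the next iterate is (p, q)₁ = (-0.794, 1.194).

(-0.794, 1.194)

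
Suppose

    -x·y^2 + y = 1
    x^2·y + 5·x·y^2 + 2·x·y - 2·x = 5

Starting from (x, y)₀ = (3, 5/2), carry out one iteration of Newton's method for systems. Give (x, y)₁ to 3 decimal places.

At (3, 5/2): F = (-17.250, 120.250).
Jacobian J = [[-y^2, -2·x·y + 1], [2·x·y + 5·y^2 + 2·y - 2, x^2 + 10·x·y + 2·x]].
At the point, J = [[-6.250, -14.000], [49.250, 90.000]] (det J = 127.000).
Solving J·Δ = −F gives Δ = (-1.031, -0.772).
Then the next iterate is (x, y)₁ = (1.969, 1.728).

(1.969, 1.728)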